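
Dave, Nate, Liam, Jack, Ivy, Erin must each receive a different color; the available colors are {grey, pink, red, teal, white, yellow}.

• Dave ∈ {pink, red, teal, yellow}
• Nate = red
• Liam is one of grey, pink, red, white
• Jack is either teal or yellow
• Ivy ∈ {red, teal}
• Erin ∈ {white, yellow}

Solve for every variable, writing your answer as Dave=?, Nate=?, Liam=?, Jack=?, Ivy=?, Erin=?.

Nate must be red (only option left). Remove red from Dave, Liam, Ivy.
Ivy has just one choice, so Ivy = teal. Eliminate teal elsewhere: Dave, Jack.
Jack's domain is down to {yellow}, so Jack = yellow. Remove yellow from Dave, Erin.
Erin must be white (only option left). Eliminate white elsewhere: Liam.
Dave must be pink (only option left). Strike pink from Liam.
That leaves Liam = grey.

Dave=pink, Nate=red, Liam=grey, Jack=yellow, Ivy=teal, Erin=white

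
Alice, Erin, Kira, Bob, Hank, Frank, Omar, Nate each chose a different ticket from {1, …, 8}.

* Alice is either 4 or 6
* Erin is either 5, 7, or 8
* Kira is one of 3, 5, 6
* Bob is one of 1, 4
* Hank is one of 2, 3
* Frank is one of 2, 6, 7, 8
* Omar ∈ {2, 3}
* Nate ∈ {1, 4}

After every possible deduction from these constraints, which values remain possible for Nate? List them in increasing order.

The 2 variables Bob and Nate are confined to {1, 4}, which locks those values in; drop them from Alice.
Alice has just one choice, so Alice = 6. Eliminate 6 elsewhere: Kira, Frank.
Hank and Omar between them cover only {2, 3} — a naked pair. Remove those values from Kira, Frank.
Kira has just one choice, so Kira = 5. Strike 5 from Erin.
No further eliminations apply; Nate can still be any of 1, 4.

1, 4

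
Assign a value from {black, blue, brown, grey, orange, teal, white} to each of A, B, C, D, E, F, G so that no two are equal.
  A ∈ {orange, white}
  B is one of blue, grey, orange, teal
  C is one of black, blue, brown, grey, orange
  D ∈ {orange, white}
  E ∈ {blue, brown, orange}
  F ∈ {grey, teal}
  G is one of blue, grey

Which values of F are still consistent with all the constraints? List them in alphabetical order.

Among the 7 variables, black fits only C (and all 7 values in {black, blue, brown, grey, orange, teal, white} must be used), so C = black.
The 6 still-open variables draw from only 6 values {blue, brown, grey, orange, teal, white}, so each is used; only E can be brown, hence E = brown.
A and D between them cover only {orange, white} — a naked pair. Remove those values from B.
No further eliminations apply; F can still be any of grey, teal.

grey, teal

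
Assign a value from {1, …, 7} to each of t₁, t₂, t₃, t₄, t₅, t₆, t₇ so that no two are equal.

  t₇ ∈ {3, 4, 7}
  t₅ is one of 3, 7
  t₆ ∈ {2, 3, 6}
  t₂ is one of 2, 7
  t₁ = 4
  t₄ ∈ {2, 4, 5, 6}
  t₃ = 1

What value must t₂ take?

2

t₁ has just one choice, so t₁ = 4. Strike 4 from t₄, t₇.
t₃ must be 1 (only option left).
The 5 still-open variables draw from only 5 values {2, 3, 5, 6, 7}, so each is used; only t₄ can be 5, hence t₄ = 5.
The 4 still-open variables together cover exactly {2, 3, 6, 7} — 4 values for 4 variables — and 6 appears only in t₆'s list, so t₆ = 6.
The 3 still-open variables together cover exactly {2, 3, 7} — 3 values for 3 variables — and 2 appears only in t₂'s list, so t₂ = 2.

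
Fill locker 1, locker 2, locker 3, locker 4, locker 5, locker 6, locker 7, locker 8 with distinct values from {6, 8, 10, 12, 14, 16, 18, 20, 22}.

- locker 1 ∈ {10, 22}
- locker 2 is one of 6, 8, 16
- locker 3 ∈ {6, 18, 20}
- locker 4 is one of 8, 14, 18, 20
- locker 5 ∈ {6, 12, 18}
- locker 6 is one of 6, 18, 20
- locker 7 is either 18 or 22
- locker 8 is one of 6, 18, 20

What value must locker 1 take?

10

locker 3, locker 6, locker 8 between them cover only {6, 18, 20} — a naked triple. Remove those values from locker 2, locker 4, locker 5, locker 7.
That leaves locker 5 = 12.
locker 7's domain is down to {22}, so locker 7 = 22. Eliminate 22 elsewhere: locker 1.
So locker 1 = 10.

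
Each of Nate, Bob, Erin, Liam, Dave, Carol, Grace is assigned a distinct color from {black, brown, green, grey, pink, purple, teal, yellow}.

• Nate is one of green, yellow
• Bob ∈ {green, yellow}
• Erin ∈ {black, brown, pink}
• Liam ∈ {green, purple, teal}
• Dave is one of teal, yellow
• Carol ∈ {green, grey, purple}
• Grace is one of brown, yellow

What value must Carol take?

grey

Nate and Bob share exactly the 2 values {green, yellow}; by pigeonhole those values go to them, so strike green, yellow from Liam, Dave, Carol, Grace.
Dave's domain is down to {teal}, so Dave = teal. Remove teal from Liam.
Grace's domain is down to {brown}, so Grace = brown. Eliminate brown elsewhere: Erin.
Liam has just one choice, so Liam = purple. So Carol can't be purple.
So Carol = grey.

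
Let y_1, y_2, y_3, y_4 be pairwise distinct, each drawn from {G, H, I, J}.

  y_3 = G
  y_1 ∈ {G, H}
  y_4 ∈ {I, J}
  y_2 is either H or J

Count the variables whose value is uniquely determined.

4

y_3 has just one choice, so y_3 = G. Remove G from y_1.
y_1's domain is down to {H}, so y_1 = H. So y_2 can't be H.
y_2 must be J (only option left). So y_4 can't be J.
y_4 must be I (only option left).
Every variable is fixed: y_1=H, y_2=J, y_3=G, y_4=I. That makes 4.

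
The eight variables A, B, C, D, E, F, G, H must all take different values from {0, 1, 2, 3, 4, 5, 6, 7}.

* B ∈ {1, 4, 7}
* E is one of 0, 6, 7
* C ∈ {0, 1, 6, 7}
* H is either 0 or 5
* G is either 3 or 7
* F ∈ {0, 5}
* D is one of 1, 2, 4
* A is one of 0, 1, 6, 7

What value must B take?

4

Among the 8 variables, 2 fits only D (and all 8 values in {0, 1, 2, 3, 4, 5, 6, 7} must be used), so D = 2.
The 7 still-open variables draw from only 7 values {0, 1, 3, 4, 5, 6, 7}, so each is used; only G can be 3, hence G = 3.
Among the 6 still-open variables, 4 fits only B (and all 6 values in {0, 1, 4, 5, 6, 7} must be used), so B = 4.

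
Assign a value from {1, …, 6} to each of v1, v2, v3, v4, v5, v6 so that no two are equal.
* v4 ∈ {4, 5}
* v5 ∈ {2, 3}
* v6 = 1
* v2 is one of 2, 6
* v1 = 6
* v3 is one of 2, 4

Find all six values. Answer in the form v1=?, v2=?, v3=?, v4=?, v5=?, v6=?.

v1=6, v2=2, v3=4, v4=5, v5=3, v6=1

v1's domain is down to {6}, so v1 = 6. Eliminate 6 elsewhere: v2.
That leaves v2 = 2. So v3, v5 can't be 2.
That leaves v3 = 4. So v4 can't be 4.
v4 has just one choice, so v4 = 5.
v5 has just one choice, so v5 = 3.
That leaves v6 = 1.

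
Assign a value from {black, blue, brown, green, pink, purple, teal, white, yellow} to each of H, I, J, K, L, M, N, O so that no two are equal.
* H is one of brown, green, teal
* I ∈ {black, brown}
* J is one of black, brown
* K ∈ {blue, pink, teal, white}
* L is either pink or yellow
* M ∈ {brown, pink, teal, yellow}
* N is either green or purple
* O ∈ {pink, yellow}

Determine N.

I and J between them cover only {black, brown} — a naked pair. Remove those values from H, M.
The 2 variables L and O are confined to {pink, yellow}, which locks those values in; drop them from K, M.
M must be teal (only option left). Remove teal from H, K.
H has just one choice, so H = green. Remove green from N.
So N = purple.

purple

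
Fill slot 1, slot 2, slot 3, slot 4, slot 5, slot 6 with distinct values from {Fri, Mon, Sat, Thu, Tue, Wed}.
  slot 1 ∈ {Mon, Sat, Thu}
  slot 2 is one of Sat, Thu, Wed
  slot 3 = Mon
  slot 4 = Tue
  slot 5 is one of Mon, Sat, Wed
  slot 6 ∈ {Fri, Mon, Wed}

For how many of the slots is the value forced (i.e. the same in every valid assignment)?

3

slot 3 has just one choice, so slot 3 = Mon. Remove Mon from slot 1, slot 5, slot 6.
slot 4's domain is down to {Tue}, so slot 4 = Tue.
The 4 still-open variables draw from only 4 values {Fri, Sat, Thu, Wed}, so each is used; only slot 6 can be Fri, hence slot 6 = Fri.
Determined: slot 3=Mon, slot 4=Tue, slot 6=Fri. The other slots each still have more than one consistent value. That makes 3.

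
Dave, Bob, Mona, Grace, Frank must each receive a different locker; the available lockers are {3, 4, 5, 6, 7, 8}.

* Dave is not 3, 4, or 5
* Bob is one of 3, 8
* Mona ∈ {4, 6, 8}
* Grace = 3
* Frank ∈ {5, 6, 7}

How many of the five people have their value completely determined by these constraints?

Grace must be 3 (only option left). So Bob can't be 3.
Bob's domain is down to {8}, so Bob = 8. Strike 8 from Dave, Mona.
Determined: Bob=8, Grace=3. The other people each still have more than one consistent value. That makes 2.

2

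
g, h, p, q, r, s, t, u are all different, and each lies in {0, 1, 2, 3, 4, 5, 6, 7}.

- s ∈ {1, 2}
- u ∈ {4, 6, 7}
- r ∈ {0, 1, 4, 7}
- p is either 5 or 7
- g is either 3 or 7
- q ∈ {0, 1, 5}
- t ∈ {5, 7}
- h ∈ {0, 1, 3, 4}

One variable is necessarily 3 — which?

The 8 variables draw from only 8 values {0, 1, 2, 3, 4, 5, 6, 7}, so each is used; only s can be 2, hence s = 2.
The 7 still-open variables draw from only 7 values {0, 1, 3, 4, 5, 6, 7}, so each is used; only u can be 6, hence u = 6.
p and t share exactly the 2 values {5, 7}; by pigeonhole those values go to them, so strike 5, 7 from g, q, r.
So 3 goes to g.

g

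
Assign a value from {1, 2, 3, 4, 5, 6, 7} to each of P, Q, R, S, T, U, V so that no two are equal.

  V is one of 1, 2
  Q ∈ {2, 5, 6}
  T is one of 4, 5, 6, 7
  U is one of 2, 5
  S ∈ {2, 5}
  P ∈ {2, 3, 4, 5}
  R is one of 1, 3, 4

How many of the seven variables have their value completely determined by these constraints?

The 7 variables draw from only 7 values {1, 2, 3, 4, 5, 6, 7}, so each is used; only T can be 7, hence T = 7.
The 6 still-open variables draw from only 6 values {1, 2, 3, 4, 5, 6}, so each is used; only Q can be 6, hence Q = 6.
The 2 variables S and U are confined to {2, 5}, which locks those values in; drop them from P, V.
That leaves V = 1. Eliminate 1 elsewhere: R.
Determined: Q=6, T=7, V=1. The other variables each still have more than one consistent value. That makes 3.

3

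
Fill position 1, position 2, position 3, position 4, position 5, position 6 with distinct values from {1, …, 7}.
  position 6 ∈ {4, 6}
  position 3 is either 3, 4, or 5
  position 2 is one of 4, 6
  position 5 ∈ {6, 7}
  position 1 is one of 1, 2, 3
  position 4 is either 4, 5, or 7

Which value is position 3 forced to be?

The 2 variables position 2 and position 6 are confined to {4, 6}, which locks those values in; drop them from position 3, position 4, position 5.
That leaves position 5 = 7. Remove 7 from position 4.
position 4's domain is down to {5}, so position 4 = 5. Strike 5 from position 3.
So position 3 = 3.

3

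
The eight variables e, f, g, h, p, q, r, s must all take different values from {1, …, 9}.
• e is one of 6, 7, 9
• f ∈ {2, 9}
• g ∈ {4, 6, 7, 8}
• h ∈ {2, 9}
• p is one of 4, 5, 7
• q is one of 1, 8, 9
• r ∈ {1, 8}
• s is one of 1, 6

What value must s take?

Among the 8 variables, 5 fits only p (and all 8 values in {1, 2, 4, 5, 6, 7, 8, 9} must be used), so p = 5.
The 7 still-open variables draw from only 7 values {1, 2, 4, 6, 7, 8, 9}, so each is used; only g can be 4, hence g = 4.
The 6 still-open variables draw from only 6 values {1, 2, 6, 7, 8, 9}, so each is used; only e can be 7, hence e = 7.
The 5 still-open variables draw from only 5 values {1, 2, 6, 8, 9}, so each is used; only s can be 6, hence s = 6.

6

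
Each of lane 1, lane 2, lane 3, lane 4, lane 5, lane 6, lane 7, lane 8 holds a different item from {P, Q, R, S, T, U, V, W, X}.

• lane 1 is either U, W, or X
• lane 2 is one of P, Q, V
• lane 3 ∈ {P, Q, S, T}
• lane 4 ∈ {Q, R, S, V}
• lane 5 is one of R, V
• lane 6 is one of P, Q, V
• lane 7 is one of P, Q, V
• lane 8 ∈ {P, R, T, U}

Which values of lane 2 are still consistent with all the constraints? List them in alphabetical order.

lane 2, lane 6, lane 7 between them cover only {P, Q, V} — a naked triple. Remove those values from lane 3, lane 4, lane 5, lane 8.
lane 5 must be R (only option left). Remove R from lane 4, lane 8.
lane 4 has just one choice, so lane 4 = S. Remove S from lane 3.
lane 3 has just one choice, so lane 3 = T. So lane 8 can't be T.
lane 8's domain is down to {U}, so lane 8 = U. Strike U from lane 1.
No further eliminations apply; lane 2 can still be any of P, Q, V.

P, Q, V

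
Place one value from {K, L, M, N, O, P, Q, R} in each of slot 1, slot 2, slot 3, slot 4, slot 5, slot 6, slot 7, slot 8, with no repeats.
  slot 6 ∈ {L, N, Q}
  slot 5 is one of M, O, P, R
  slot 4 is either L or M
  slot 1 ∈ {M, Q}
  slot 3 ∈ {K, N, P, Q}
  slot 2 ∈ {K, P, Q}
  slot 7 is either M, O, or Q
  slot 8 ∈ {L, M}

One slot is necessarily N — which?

The 8 variables draw from only 8 values {K, L, M, N, O, P, Q, R}, so each is used; only slot 5 can be R, hence slot 5 = R.
The 7 still-open variables draw from only 7 values {K, L, M, N, O, P, Q}, so each is used; only slot 7 can be O, hence slot 7 = O.
The 2 variables slot 4 and slot 8 are confined to {L, M}, which locks those values in; drop them from slot 1, slot 6.
slot 1 has just one choice, so slot 1 = Q. Remove Q from slot 2, slot 3, slot 6.
So N goes to slot 6.

slot 6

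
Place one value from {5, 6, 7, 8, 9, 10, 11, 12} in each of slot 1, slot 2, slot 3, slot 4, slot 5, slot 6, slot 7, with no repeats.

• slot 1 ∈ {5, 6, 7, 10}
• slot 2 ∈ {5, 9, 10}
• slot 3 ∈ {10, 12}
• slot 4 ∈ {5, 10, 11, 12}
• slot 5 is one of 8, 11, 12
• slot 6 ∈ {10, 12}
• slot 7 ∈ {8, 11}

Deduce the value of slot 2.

9

slot 3 and slot 6 between them cover only {10, 12} — a naked pair. Remove those values from slot 1, slot 2, slot 4, slot 5.
slot 5 and slot 7 between them cover only {8, 11} — a naked pair. Remove those values from slot 4.
slot 4 must be 5 (only option left). Strike 5 from slot 1, slot 2.
So slot 2 = 9.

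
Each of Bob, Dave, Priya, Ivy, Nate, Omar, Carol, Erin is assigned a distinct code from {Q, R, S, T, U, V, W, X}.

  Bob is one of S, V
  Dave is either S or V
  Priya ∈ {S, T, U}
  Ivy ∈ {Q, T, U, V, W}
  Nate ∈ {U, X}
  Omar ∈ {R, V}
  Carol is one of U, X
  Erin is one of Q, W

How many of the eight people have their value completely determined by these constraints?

Among the 8 variables, R fits only Omar (and all 8 values in {Q, R, S, T, U, V, W, X} must be used), so Omar = R.
Bob and Dave share exactly the 2 values {S, V}; by pigeonhole those values go to them, so strike S, V from Priya, Ivy.
Nate and Carol share exactly the 2 values {U, X}; by pigeonhole those values go to them, so strike U, X from Priya, Ivy.
That leaves Priya = T. So Ivy can't be T.
Determined: Priya=T, Omar=R. The other people each still have more than one consistent value. That makes 2.

2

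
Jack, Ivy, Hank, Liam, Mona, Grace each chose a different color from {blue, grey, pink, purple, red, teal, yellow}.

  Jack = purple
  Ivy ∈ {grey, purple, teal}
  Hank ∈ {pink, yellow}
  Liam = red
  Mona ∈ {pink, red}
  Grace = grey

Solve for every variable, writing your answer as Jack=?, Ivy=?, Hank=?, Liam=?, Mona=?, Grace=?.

Jack=purple, Ivy=teal, Hank=yellow, Liam=red, Mona=pink, Grace=grey

Jack has just one choice, so Jack = purple. Strike purple from Ivy.
That leaves Liam = red. Eliminate red elsewhere: Mona.
Mona's domain is down to {pink}, so Mona = pink. Strike pink from Hank.
Grace has just one choice, so Grace = grey. Strike grey from Ivy.
Ivy has just one choice, so Ivy = teal.
Hank's domain is down to {yellow}, so Hank = yellow.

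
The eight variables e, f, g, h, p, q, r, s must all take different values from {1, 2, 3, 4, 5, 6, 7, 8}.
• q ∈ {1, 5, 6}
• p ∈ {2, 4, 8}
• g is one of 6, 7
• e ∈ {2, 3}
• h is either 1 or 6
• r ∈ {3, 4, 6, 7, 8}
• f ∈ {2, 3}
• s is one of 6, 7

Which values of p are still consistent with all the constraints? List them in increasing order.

Among the 8 variables, 5 fits only q (and all 8 values in {1, 2, 3, 4, 5, 6, 7, 8} must be used), so q = 5.
Among the 7 still-open variables, 1 fits only h (and all 7 values in {1, 2, 3, 4, 6, 7, 8} must be used), so h = 1.
The 2 variables e and f are confined to {2, 3}, which locks those values in; drop them from p, r.
The 2 variables g and s are confined to {6, 7}, which locks those values in; drop them from r.
No further eliminations apply; p can still be any of 4, 8.

4, 8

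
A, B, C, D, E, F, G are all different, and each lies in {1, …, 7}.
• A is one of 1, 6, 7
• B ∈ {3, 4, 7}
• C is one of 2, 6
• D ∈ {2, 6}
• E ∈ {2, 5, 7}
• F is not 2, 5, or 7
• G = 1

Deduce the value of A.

7

G's domain is down to {1}, so G = 1. Remove 1 from A, F.
Among the 6 still-open variables, 5 fits only E (and all 6 values in {2, 3, 4, 5, 6, 7} must be used), so E = 5.
The 2 variables C and D are confined to {2, 6}, which locks those values in; drop them from A, F.
So A = 7.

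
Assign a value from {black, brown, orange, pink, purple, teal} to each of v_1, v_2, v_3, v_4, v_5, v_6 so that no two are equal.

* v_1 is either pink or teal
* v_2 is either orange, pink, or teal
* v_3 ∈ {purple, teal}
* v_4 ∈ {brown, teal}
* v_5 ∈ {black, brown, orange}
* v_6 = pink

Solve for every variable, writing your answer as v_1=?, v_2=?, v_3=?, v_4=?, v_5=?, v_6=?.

v_6 has just one choice, so v_6 = pink. So v_1, v_2 can't be pink.
v_1's domain is down to {teal}, so v_1 = teal. Eliminate teal elsewhere: v_2, v_3, v_4.
v_2's domain is down to {orange}, so v_2 = orange. Eliminate orange elsewhere: v_5.
v_3 has just one choice, so v_3 = purple.
v_4's domain is down to {brown}, so v_4 = brown. So v_5 can't be brown.
v_5 has just one choice, so v_5 = black.

v_1=teal, v_2=orange, v_3=purple, v_4=brown, v_5=black, v_6=pink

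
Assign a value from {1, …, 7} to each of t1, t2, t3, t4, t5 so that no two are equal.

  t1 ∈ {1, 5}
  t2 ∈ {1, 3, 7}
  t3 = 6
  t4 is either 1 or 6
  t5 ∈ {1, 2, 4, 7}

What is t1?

5

t3 has just one choice, so t3 = 6. Eliminate 6 elsewhere: t4.
t4 must be 1 (only option left). Eliminate 1 elsewhere: t1, t2, t5.
So t1 = 5.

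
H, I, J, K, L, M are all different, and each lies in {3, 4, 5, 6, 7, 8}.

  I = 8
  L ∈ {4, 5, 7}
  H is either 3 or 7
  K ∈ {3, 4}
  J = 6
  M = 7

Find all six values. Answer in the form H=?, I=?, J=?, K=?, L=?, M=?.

H=3, I=8, J=6, K=4, L=5, M=7

I has just one choice, so I = 8.
J has just one choice, so J = 6.
That leaves M = 7. Eliminate 7 elsewhere: H, L.
That leaves H = 3. Remove 3 from K.
K has just one choice, so K = 4. Remove 4 from L.
That leaves L = 5.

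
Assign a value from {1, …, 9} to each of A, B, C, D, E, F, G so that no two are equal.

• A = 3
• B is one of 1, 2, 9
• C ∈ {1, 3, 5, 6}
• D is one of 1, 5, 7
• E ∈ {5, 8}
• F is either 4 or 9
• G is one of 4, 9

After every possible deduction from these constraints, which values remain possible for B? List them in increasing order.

A's domain is down to {3}, so A = 3. Remove 3 from C.
F and G between them cover only {4, 9} — a naked pair. Remove those values from B.
No further eliminations apply; B can still be any of 1, 2.

1, 2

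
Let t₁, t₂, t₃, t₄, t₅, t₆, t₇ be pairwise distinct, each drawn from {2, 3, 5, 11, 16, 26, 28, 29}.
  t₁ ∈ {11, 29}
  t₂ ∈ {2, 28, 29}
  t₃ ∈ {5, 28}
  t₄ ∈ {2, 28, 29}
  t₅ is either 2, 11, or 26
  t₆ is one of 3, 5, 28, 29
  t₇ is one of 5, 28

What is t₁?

The 7 variables together cover exactly {2, 3, 5, 11, 26, 28, 29} — 7 values for 7 variables — and 3 appears only in t₆'s list, so t₆ = 3.
The 6 still-open variables draw from only 6 values {2, 5, 11, 26, 28, 29}, so each is used; only t₅ can be 26, hence t₅ = 26.
The 5 still-open variables draw from only 5 values {2, 5, 11, 28, 29}, so each is used; only t₁ can be 11, hence t₁ = 11.

11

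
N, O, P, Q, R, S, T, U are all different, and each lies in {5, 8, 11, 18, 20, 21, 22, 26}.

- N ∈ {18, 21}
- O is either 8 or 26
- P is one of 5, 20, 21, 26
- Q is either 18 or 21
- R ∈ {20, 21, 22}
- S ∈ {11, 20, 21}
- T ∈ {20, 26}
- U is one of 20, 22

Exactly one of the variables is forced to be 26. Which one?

T

The 8 variables together cover exactly {5, 8, 11, 18, 20, 21, 22, 26} — 8 values for 8 variables — and 5 appears only in P's list, so P = 5.
Among the 7 still-open variables, 8 fits only O (and all 7 values in {8, 11, 18, 20, 21, 22, 26} must be used), so O = 8.
The 6 still-open variables together cover exactly {11, 18, 20, 21, 22, 26} — 6 values for 6 variables — and 11 appears only in S's list, so S = 11.
Among the 5 still-open variables, 26 fits only T (and all 5 values in {18, 20, 21, 22, 26} must be used), so T = 26.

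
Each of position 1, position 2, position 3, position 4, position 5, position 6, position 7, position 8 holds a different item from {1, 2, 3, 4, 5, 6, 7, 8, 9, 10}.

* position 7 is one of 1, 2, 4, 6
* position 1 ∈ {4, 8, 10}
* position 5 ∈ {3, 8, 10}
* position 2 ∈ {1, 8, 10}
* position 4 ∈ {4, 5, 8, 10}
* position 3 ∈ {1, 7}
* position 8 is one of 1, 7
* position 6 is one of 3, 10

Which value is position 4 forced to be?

5

The 2 variables position 3 and position 8 are confined to {1, 7}, which locks those values in; drop them from position 2, position 7.
The 3 variables position 2, position 5, position 6 are confined to {3, 8, 10}, which locks those values in; drop them from position 1, position 4.
That leaves position 1 = 4. Strike 4 from position 4, position 7.
So position 4 = 5.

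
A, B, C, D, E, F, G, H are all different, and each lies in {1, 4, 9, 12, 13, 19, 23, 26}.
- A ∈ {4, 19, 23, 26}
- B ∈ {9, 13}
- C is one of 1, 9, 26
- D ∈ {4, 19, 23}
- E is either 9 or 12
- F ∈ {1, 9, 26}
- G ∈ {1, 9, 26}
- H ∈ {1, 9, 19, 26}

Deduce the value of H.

The 8 variables draw from only 8 values {1, 4, 9, 12, 13, 19, 23, 26}, so each is used; only E can be 12, hence E = 12.
The 7 still-open variables together cover exactly {1, 4, 9, 13, 19, 23, 26} — 7 values for 7 variables — and 13 appears only in B's list, so B = 13.
C, F, G between them cover only {1, 9, 26} — a naked triple. Remove those values from A, H.
So H = 19.

19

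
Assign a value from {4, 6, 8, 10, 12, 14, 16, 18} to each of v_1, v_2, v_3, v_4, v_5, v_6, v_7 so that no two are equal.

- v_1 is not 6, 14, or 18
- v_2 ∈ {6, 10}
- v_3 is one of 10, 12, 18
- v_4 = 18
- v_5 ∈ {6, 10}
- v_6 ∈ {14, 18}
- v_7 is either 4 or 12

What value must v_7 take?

4

v_4's domain is down to {18}, so v_4 = 18. Remove 18 from v_3, v_6.
v_6 has just one choice, so v_6 = 14.
The 2 variables v_2 and v_5 are confined to {6, 10}, which locks those values in; drop them from v_1, v_3.
v_3 must be 12 (only option left). Strike 12 from v_1, v_7.
So v_7 = 4.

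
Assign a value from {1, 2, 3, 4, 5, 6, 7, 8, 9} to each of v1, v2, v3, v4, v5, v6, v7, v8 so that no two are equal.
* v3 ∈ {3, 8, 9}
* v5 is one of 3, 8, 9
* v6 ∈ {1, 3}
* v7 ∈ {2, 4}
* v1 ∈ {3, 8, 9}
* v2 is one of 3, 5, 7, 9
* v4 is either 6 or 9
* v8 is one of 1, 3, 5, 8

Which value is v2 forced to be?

7

v1, v3, v5 share exactly the 3 values {3, 8, 9}; by pigeonhole those values go to them, so strike 3, 8, 9 from v2, v4, v6, v8.
v4's domain is down to {6}, so v4 = 6.
v6 has just one choice, so v6 = 1. Strike 1 from v8.
That leaves v8 = 5. Eliminate 5 elsewhere: v2.
So v2 = 7.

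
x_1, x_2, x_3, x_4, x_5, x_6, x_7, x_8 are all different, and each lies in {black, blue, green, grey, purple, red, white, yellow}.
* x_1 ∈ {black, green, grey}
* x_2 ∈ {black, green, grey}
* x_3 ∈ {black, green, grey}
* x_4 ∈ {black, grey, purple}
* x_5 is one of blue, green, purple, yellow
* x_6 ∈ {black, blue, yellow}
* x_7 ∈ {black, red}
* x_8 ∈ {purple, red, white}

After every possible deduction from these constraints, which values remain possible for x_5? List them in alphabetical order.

blue, yellow

Among the 8 variables, white fits only x_8 (and all 8 values in {black, blue, green, grey, purple, red, white, yellow} must be used), so x_8 = white.
The 7 still-open variables draw from only 7 values {black, blue, green, grey, purple, red, yellow}, so each is used; only x_7 can be red, hence x_7 = red.
The 3 variables x_1, x_2, x_3 are confined to {black, green, grey}, which locks those values in; drop them from x_4, x_5, x_6.
x_4 has just one choice, so x_4 = purple. Strike purple from x_5.
No further eliminations apply; x_5 can still be any of blue, yellow.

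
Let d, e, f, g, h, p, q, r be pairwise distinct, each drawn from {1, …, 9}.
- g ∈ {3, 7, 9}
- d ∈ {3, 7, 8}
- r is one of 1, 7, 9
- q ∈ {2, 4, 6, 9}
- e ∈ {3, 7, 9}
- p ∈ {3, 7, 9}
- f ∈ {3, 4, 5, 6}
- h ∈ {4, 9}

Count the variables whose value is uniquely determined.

The 3 variables e, g, p are confined to {3, 7, 9}, which locks those values in; drop them from d, f, h, q, r.
d has just one choice, so d = 8.
That leaves h = 4. Eliminate 4 elsewhere: f, q.
r must be 1 (only option left).
Determined: d=8, h=4, r=1. The other variables each still have more than one consistent value. That makes 3.

3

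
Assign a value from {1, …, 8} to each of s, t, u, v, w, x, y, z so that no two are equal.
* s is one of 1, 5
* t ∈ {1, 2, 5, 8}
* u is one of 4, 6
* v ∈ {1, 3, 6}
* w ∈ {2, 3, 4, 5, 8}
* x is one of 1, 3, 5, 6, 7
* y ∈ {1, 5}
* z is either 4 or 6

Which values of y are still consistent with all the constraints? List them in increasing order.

1, 5

The 8 variables together cover exactly {1, 2, 3, 4, 5, 6, 7, 8} — 8 values for 8 variables — and 7 appears only in x's list, so x = 7.
s and y share exactly the 2 values {1, 5}; by pigeonhole those values go to them, so strike 1, 5 from t, v, w.
u and z share exactly the 2 values {4, 6}; by pigeonhole those values go to them, so strike 4, 6 from v, w.
v's domain is down to {3}, so v = 3. Eliminate 3 elsewhere: w.
No further eliminations apply; y can still be any of 1, 5.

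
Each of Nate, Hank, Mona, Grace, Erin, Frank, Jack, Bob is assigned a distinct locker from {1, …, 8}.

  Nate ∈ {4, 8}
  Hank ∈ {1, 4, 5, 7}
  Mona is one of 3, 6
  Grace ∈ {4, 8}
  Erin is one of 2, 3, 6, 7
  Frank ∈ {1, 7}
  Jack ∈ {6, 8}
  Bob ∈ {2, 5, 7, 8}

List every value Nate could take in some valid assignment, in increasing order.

Nate and Grace between them cover only {4, 8} — a naked pair. Remove those values from Hank, Jack, Bob.
Jack must be 6 (only option left). So Mona, Erin can't be 6.
Mona must be 3 (only option left). Strike 3 from Erin.
No further eliminations apply; Nate can still be any of 4, 8.

4, 8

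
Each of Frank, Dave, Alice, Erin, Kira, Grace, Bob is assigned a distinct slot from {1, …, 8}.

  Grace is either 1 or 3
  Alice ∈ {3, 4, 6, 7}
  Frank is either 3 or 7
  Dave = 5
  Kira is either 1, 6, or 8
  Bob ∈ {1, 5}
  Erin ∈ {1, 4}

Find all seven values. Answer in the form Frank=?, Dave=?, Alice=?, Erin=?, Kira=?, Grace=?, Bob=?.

Dave's domain is down to {5}, so Dave = 5. Eliminate 5 elsewhere: Bob.
Bob has just one choice, so Bob = 1. So Erin, Kira, Grace can't be 1.
Erin's domain is down to {4}, so Erin = 4. Eliminate 4 elsewhere: Alice.
That leaves Grace = 3. Strike 3 from Frank, Alice.
Frank's domain is down to {7}, so Frank = 7. Remove 7 from Alice.
Alice must be 6 (only option left). Remove 6 from Kira.
That leaves Kira = 8.

Frank=7, Dave=5, Alice=6, Erin=4, Kira=8, Grace=3, Bob=1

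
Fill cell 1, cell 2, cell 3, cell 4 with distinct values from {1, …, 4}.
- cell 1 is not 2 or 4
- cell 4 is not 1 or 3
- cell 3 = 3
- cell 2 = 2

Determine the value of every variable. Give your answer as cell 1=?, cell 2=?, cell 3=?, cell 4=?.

cell 2 has just one choice, so cell 2 = 2. Remove 2 from cell 4.
cell 3's domain is down to {3}, so cell 3 = 3. Strike 3 from cell 1.
cell 4 must be 4 (only option left).
cell 1 must be 1 (only option left).

cell 1=1, cell 2=2, cell 3=3, cell 4=4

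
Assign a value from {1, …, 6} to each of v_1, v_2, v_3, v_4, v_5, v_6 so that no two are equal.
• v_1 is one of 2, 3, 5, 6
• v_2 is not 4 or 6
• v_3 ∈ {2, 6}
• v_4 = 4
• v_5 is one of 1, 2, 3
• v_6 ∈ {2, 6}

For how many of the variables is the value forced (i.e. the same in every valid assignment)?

v_4's domain is down to {4}, so v_4 = 4.
The 2 variables v_3 and v_6 are confined to {2, 6}, which locks those values in; drop them from v_1, v_2, v_5.
Determined: v_4=4. The other variables each still have more than one consistent value. That makes 1.

1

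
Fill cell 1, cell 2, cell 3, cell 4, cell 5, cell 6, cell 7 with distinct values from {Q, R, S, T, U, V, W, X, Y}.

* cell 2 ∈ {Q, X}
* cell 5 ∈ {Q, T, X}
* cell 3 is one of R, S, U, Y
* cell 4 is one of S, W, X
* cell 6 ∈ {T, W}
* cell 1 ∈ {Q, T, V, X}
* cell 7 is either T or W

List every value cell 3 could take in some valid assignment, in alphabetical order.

The 2 variables cell 6 and cell 7 are confined to {T, W}, which locks those values in; drop them from cell 1, cell 4, cell 5.
cell 2 and cell 5 between them cover only {Q, X} — a naked pair. Remove those values from cell 1, cell 4.
cell 1 must be V (only option left).
cell 4 has just one choice, so cell 4 = S. Remove S from cell 3.
No further eliminations apply; cell 3 can still be any of R, U, Y.

R, U, Y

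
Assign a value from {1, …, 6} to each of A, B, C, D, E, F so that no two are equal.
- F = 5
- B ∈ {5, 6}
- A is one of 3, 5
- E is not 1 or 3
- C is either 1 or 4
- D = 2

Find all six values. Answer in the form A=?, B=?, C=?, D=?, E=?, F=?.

A=3, B=6, C=1, D=2, E=4, F=5

D's domain is down to {2}, so D = 2. So E can't be 2.
F's domain is down to {5}, so F = 5. Eliminate 5 elsewhere: A, B, E.
A has just one choice, so A = 3.
B's domain is down to {6}, so B = 6. Strike 6 from E.
E's domain is down to {4}, so E = 4. Remove 4 from C.
C must be 1 (only option left).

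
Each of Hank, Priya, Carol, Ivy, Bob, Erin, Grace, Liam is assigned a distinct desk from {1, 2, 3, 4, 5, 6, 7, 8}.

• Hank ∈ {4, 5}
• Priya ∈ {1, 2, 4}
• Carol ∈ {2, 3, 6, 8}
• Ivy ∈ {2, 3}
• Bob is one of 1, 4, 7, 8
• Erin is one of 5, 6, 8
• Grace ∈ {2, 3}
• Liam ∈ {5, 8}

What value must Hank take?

4

Among the 8 variables, 7 fits only Bob (and all 8 values in {1, 2, 3, 4, 5, 6, 7, 8} must be used), so Bob = 7.
The 7 still-open variables together cover exactly {1, 2, 3, 4, 5, 6, 8} — 7 values for 7 variables — and 1 appears only in Priya's list, so Priya = 1.
The 6 still-open variables together cover exactly {2, 3, 4, 5, 6, 8} — 6 values for 6 variables — and 4 appears only in Hank's list, so Hank = 4.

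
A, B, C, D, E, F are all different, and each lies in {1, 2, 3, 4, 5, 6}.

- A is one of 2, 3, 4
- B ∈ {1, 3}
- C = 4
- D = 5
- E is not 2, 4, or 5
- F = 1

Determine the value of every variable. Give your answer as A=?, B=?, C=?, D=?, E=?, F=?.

C must be 4 (only option left). So A can't be 4.
That leaves D = 5.
That leaves F = 1. Strike 1 from B, E.
B must be 3 (only option left). Strike 3 from A, E.
That leaves E = 6.
A has just one choice, so A = 2.

A=2, B=3, C=4, D=5, E=6, F=1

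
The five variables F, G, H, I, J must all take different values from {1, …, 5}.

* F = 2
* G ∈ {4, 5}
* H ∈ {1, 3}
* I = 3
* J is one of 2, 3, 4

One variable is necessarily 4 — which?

F's domain is down to {2}, so F = 2. Strike 2 from J.
I must be 3 (only option left). Eliminate 3 elsewhere: H, J.
So 4 goes to J.

J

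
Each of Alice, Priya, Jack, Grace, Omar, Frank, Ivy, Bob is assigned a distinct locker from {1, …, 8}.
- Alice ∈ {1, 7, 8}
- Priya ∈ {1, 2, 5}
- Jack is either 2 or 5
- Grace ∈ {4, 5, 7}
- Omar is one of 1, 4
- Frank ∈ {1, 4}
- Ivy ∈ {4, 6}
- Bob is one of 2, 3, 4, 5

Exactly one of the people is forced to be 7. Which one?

Grace

The 8 variables draw from only 8 values {1, 2, 3, 4, 5, 6, 7, 8}, so each is used; only Bob can be 3, hence Bob = 3.
The 7 still-open variables draw from only 7 values {1, 2, 4, 5, 6, 7, 8}, so each is used; only Ivy can be 6, hence Ivy = 6.
The 6 still-open variables together cover exactly {1, 2, 4, 5, 7, 8} — 6 values for 6 variables — and 8 appears only in Alice's list, so Alice = 8.
The 5 still-open variables draw from only 5 values {1, 2, 4, 5, 7}, so each is used; only Grace can be 7, hence Grace = 7.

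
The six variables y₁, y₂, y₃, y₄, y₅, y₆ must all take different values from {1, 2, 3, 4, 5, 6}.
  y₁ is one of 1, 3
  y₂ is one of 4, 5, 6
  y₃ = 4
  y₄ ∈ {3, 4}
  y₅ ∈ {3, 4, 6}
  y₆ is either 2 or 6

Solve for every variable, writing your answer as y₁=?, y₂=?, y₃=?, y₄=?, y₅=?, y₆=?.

y₁=1, y₂=5, y₃=4, y₄=3, y₅=6, y₆=2

y₃ must be 4 (only option left). Eliminate 4 elsewhere: y₂, y₄, y₅.
y₄ has just one choice, so y₄ = 3. So y₁, y₅ can't be 3.
y₅'s domain is down to {6}, so y₅ = 6. So y₂, y₆ can't be 6.
y₆'s domain is down to {2}, so y₆ = 2.
y₁ must be 1 (only option left).
y₂'s domain is down to {5}, so y₂ = 5.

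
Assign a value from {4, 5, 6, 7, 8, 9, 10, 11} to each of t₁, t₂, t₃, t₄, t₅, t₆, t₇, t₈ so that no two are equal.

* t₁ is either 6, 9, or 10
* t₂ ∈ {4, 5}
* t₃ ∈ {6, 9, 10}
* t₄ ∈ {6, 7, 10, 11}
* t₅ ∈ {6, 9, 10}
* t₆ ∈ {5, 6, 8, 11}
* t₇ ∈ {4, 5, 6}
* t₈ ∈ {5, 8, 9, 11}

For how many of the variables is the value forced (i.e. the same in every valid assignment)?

The 8 variables draw from only 8 values {4, 5, 6, 7, 8, 9, 10, 11}, so each is used; only t₄ can be 7, hence t₄ = 7.
t₁, t₃, t₅ share exactly the 3 values {6, 9, 10}; by pigeonhole those values go to them, so strike 6, 9, 10 from t₆, t₇, t₈.
t₂ and t₇ between them cover only {4, 5} — a naked pair. Remove those values from t₆, t₈.
Determined: t₄=7. The other variables each still have more than one consistent value. That makes 1.

1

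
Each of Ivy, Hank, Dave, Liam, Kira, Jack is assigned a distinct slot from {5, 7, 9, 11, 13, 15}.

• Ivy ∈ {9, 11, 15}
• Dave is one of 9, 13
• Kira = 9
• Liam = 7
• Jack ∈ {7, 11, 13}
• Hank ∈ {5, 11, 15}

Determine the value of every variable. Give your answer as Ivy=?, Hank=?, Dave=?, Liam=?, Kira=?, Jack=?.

Ivy=15, Hank=5, Dave=13, Liam=7, Kira=9, Jack=11

Liam must be 7 (only option left). Eliminate 7 elsewhere: Jack.
That leaves Kira = 9. Remove 9 from Ivy, Dave.
Dave must be 13 (only option left). Remove 13 from Jack.
Jack has just one choice, so Jack = 11. So Ivy, Hank can't be 11.
That leaves Ivy = 15. Eliminate 15 elsewhere: Hank.
Hank's domain is down to {5}, so Hank = 5.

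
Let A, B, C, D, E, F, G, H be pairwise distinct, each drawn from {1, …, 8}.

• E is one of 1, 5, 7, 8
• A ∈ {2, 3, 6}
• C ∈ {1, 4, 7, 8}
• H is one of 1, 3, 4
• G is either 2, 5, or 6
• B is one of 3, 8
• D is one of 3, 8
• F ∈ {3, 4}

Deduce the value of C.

B and D between them cover only {3, 8} — a naked pair. Remove those values from A, C, E, F, H.
That leaves F = 4. Strike 4 from C, H.
H has just one choice, so H = 1. Strike 1 from C, E.
So C = 7.

7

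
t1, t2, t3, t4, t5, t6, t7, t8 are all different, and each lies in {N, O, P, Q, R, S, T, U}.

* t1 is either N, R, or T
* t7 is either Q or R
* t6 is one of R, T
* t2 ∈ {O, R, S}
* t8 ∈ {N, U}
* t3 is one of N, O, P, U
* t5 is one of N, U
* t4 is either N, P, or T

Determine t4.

Among the 8 variables, Q fits only t7 (and all 8 values in {N, O, P, Q, R, S, T, U} must be used), so t7 = Q.
The 7 still-open variables draw from only 7 values {N, O, P, R, S, T, U}, so each is used; only t2 can be S, hence t2 = S.
The 6 still-open variables together cover exactly {N, O, P, R, T, U} — 6 values for 6 variables — and O appears only in t3's list, so t3 = O.
The 5 still-open variables together cover exactly {N, P, R, T, U} — 5 values for 5 variables — and P appears only in t4's list, so t4 = P.

P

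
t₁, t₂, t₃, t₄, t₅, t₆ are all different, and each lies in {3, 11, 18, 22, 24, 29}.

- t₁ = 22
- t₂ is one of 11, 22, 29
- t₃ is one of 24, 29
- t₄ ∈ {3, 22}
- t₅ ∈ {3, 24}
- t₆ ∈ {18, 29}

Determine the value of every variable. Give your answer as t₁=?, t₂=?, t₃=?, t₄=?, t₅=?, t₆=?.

t₁ must be 22 (only option left). Remove 22 from t₂, t₄.
t₄'s domain is down to {3}, so t₄ = 3. Remove 3 from t₅.
t₅ has just one choice, so t₅ = 24. Strike 24 from t₃.
t₃'s domain is down to {29}, so t₃ = 29. Remove 29 from t₂, t₆.
That leaves t₆ = 18.
t₂ must be 11 (only option left).

t₁=22, t₂=11, t₃=29, t₄=3, t₅=24, t₆=18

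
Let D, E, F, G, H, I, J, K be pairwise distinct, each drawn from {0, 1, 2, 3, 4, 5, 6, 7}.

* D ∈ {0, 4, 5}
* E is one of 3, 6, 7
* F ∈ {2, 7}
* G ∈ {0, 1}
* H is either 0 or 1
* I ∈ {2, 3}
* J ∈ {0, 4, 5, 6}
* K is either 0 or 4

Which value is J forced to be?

6

G and H between them cover only {0, 1} — a naked pair. Remove those values from D, J, K.
That leaves K = 4. Remove 4 from D, J.
That leaves D = 5. Strike 5 from J.
So J = 6.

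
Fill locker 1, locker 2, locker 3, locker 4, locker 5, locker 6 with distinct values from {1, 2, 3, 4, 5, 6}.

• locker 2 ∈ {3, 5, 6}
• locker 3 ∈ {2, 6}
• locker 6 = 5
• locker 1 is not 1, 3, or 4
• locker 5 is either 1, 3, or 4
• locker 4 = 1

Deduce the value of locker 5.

locker 4's domain is down to {1}, so locker 4 = 1. So locker 5 can't be 1.
locker 6's domain is down to {5}, so locker 6 = 5. Remove 5 from locker 1, locker 2.
The 4 still-open variables together cover exactly {2, 3, 4, 6} — 4 values for 4 variables — and 4 appears only in locker 5's list, so locker 5 = 4.

4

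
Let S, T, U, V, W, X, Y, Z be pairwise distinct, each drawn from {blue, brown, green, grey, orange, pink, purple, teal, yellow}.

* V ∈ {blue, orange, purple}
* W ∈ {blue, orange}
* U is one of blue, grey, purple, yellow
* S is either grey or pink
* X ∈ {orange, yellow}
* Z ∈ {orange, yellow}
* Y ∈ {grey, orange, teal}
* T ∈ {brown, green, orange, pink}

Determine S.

pink

X and Z between them cover only {orange, yellow} — a naked pair. Remove those values from T, U, V, W, Y.
W has just one choice, so W = blue. Eliminate blue elsewhere: U, V.
That leaves V = purple. So U can't be purple.
U must be grey (only option left). Strike grey from S, Y.
So S = pink.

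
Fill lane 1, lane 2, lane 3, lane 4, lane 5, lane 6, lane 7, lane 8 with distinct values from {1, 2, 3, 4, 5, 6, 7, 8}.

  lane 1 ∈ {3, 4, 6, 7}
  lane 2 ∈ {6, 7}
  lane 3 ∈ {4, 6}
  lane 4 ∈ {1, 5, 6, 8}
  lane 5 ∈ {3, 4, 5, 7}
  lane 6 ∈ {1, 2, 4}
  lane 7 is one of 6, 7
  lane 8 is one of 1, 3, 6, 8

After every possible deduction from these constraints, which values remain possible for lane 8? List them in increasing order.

1, 8

The 8 variables draw from only 8 values {1, 2, 3, 4, 5, 6, 7, 8}, so each is used; only lane 6 can be 2, hence lane 6 = 2.
lane 2 and lane 7 share exactly the 2 values {6, 7}; by pigeonhole those values go to them, so strike 6, 7 from lane 1, lane 3, lane 4, lane 5, lane 8.
lane 3 has just one choice, so lane 3 = 4. Strike 4 from lane 1, lane 5.
That leaves lane 1 = 3. So lane 5, lane 8 can't be 3.
That leaves lane 5 = 5. So lane 4 can't be 5.
No further eliminations apply; lane 8 can still be any of 1, 8.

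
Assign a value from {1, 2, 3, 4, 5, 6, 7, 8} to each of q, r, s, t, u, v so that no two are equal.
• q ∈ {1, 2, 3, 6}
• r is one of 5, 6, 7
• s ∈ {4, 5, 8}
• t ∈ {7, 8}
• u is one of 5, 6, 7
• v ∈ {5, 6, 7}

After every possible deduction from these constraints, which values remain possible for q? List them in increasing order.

r, u, v between them cover only {5, 6, 7} — a naked triple. Remove those values from q, s, t.
t must be 8 (only option left). So s can't be 8.
That leaves s = 4.
No further eliminations apply; q can still be any of 1, 2, 3.

1, 2, 3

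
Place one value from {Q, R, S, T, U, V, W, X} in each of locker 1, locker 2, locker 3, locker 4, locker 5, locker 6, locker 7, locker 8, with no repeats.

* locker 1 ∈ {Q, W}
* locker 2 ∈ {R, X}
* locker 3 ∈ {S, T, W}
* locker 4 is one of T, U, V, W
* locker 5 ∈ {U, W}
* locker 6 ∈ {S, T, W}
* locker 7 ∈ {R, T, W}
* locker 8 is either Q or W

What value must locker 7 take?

R

Among the 8 variables, V fits only locker 4 (and all 8 values in {Q, R, S, T, U, V, W, X} must be used), so locker 4 = V.
Among the 7 still-open variables, U fits only locker 5 (and all 7 values in {Q, R, S, T, U, W, X} must be used), so locker 5 = U.
The 6 still-open variables draw from only 6 values {Q, R, S, T, W, X}, so each is used; only locker 2 can be X, hence locker 2 = X.
The 5 still-open variables together cover exactly {Q, R, S, T, W} — 5 values for 5 variables — and R appears only in locker 7's list, so locker 7 = R.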